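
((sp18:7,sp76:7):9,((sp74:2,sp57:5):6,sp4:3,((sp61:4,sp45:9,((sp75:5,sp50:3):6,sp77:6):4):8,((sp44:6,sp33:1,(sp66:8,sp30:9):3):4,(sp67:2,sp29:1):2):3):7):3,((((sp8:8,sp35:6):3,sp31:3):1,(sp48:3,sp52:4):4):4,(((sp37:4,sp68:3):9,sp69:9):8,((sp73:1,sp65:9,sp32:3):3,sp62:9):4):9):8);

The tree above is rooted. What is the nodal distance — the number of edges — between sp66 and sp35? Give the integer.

The MRCA of sp66 and sp35 is the root of the tree.
From sp66 up to that node: 6 branches. From sp35 up to the same node: 5 branches. Total: 6 + 5 = 11.

11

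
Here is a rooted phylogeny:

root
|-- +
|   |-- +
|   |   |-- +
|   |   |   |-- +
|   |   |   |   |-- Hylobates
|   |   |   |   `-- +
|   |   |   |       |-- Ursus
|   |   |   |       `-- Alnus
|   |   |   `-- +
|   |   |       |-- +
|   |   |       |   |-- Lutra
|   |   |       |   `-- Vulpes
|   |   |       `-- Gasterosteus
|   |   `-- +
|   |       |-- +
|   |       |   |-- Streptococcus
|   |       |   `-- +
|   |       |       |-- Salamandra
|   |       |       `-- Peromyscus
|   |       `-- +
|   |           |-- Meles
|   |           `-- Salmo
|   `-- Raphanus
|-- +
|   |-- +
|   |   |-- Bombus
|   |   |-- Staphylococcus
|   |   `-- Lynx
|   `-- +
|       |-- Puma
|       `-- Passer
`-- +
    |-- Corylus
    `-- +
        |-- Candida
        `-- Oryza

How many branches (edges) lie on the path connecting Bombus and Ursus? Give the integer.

The MRCA of Bombus and Ursus is the root of the tree.
From Bombus up to that node: 3 branches. From Ursus up to the same node: 6 branches. Total: 3 + 6 = 9.

9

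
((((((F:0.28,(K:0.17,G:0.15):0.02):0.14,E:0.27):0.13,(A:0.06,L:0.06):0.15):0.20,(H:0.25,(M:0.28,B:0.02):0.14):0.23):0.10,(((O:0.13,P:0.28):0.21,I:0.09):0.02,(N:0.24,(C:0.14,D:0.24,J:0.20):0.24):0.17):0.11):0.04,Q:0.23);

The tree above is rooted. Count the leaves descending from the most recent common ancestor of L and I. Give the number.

The MRCA of L and I is the node subtending (((((F,(K,G)),E),(A,L)),(H,(M,B))),(((O,P),I),(N,(C,D,J)))).
That clade contains 16 terminal taxa: A, B, C, D, E, F, G, H, I, J, K, L, M, N, O, P.

16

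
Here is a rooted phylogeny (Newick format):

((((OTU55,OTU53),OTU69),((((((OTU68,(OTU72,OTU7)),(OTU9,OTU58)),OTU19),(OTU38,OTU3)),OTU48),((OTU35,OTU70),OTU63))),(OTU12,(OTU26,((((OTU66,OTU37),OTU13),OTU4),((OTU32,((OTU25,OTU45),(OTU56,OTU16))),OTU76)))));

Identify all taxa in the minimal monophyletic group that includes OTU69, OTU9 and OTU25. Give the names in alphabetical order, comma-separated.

Tracing OTU69: it sits inside ((OTU55,OTU53),OTU69).
Tracing OTU9: it sits inside (OTU9,OTU58).
Tracing OTU25: it sits inside (OTU25,OTU45).
The smallest clade enclosing all 3 is the whole tree (their MRCA is the root), so the answer is all 27 tips in alphabetical order.

OTU12, OTU13, OTU16, OTU19, OTU25, OTU26, OTU3, OTU32, OTU35, OTU37, OTU38, OTU4, OTU45, OTU48, OTU53, OTU55, OTU56, OTU58, OTU63, OTU66, OTU68, OTU69, OTU7, OTU70, OTU72, OTU76, OTU9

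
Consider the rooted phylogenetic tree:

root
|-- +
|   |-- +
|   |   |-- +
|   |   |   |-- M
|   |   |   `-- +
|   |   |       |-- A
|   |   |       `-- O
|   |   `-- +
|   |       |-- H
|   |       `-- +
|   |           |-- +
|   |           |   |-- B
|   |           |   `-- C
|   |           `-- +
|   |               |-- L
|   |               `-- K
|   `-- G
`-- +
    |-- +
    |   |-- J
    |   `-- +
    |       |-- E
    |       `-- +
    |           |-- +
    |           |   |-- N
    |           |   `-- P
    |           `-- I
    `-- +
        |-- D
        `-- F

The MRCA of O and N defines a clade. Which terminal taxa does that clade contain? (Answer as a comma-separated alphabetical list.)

A, B, C, D, E, F, G, H, I, J, K, L, M, N, O, P

Tracing O: it sits inside (A,O).
Tracing N: it sits inside (N,P).
The smallest clade enclosing both is the whole tree (their MRCA is the root), so the answer is all 16 tips in alphabetical order.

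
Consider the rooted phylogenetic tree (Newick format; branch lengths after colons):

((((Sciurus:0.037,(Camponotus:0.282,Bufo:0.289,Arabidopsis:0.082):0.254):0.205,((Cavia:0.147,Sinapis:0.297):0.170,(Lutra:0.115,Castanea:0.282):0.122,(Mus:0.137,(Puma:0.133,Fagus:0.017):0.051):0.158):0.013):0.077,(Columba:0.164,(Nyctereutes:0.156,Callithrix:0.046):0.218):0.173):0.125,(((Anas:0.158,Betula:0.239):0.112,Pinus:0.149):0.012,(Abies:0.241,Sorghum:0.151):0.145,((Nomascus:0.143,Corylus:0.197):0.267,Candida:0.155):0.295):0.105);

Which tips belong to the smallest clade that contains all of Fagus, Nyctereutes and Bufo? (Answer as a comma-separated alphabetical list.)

Arabidopsis, Bufo, Callithrix, Camponotus, Castanea, Cavia, Columba, Fagus, Lutra, Mus, Nyctereutes, Puma, Sciurus, Sinapis

Tracing Fagus: it sits inside (Puma,Fagus).
Tracing Nyctereutes: it sits inside (Nyctereutes,Callithrix).
Tracing Bufo: it sits inside (Camponotus,Bufo,Arabidopsis).
The smallest clade enclosing all 3 is (((Sciurus,(Camponotus,Bufo,Arabidopsis)),((Cavia,Sinapis),(Lutra,Castanea),(Mus,(Puma,Fagus)))),(Columba,(Nyctereutes,Callithrix))); the answer is its 14 terminal taxa in alphabetical order.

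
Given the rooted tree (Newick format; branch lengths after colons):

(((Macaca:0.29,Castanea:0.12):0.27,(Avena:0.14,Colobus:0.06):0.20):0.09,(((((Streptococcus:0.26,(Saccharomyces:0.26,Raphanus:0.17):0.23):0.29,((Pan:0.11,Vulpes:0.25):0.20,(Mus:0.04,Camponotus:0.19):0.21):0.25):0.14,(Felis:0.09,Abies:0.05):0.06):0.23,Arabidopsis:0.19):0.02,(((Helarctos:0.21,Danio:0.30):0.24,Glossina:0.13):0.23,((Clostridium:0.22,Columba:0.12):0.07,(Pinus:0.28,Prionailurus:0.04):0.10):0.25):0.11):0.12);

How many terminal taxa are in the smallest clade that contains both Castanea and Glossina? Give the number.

The MRCA of Castanea and Glossina is the root, so the clade is the entire tree.
That clade contains 21 terminal taxa: Abies, Arabidopsis, Avena, Camponotus, Castanea, Clostridium, Colobus, Columba, Danio, Felis, Glossina, Helarctos, Macaca, Mus, Pan, Pinus, Prionailurus, Raphanus, Saccharomyces, Streptococcus, Vulpes.

21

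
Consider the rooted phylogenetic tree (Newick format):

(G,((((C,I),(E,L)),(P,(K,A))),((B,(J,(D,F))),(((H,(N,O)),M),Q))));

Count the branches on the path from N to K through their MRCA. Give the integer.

10

The MRCA of N and K is the node subtending ((((C,I),(E,L)),(P,(K,A))),((B,(J,(D,F))),(((H,(N,O)),M),Q))).
From N up to that node: 6 branches. From K up to the same node: 4 branches. Total: 6 + 4 = 10.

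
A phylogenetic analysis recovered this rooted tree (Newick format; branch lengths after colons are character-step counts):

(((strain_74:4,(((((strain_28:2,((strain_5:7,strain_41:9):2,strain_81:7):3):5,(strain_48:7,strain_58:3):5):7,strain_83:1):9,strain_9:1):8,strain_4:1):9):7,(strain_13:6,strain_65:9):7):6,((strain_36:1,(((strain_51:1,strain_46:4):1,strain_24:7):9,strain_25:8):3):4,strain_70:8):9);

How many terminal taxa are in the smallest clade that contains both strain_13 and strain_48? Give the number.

12

The MRCA of strain_13 and strain_48 is the node subtending ((strain_74,(((((strain_28,((strain_5,strain_41),strain_81)),(strain_48,strain_58)),strain_83),strain_9),strain_4)),(strain_13,strain_65)).
That clade contains 12 terminal taxa: strain_13, strain_28, strain_4, strain_41, strain_48, strain_5, strain_58, strain_65, strain_74, strain_81, strain_83, strain_9.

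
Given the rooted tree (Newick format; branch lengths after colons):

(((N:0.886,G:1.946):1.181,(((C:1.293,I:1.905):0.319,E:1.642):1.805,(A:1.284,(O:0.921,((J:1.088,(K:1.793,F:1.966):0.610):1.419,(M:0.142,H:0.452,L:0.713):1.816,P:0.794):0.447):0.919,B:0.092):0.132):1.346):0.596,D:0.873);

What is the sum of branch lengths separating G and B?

The path runs G → … → MRCA → … → B; the MRCA is the node subtending ((N,G),(((C,I),E),(A,(O,((J,(K,F)),(M,H,L),P)),B))).
Branch lengths along that path: 1.946 + 1.181 + 1.346 + 0.132 + 0.092 = 4.697.

4.697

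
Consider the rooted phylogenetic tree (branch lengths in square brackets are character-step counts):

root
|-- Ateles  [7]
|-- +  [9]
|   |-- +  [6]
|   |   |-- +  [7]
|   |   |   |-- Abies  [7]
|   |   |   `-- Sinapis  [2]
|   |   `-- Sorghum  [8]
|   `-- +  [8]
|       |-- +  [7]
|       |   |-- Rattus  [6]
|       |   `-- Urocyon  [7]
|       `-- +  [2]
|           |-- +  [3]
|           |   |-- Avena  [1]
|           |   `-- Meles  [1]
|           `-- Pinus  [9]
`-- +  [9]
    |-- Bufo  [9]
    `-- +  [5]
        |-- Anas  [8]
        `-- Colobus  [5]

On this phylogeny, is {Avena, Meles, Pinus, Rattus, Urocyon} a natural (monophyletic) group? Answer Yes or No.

Yes

The most recent common ancestor of these taxa subtends ((Rattus,Urocyon),((Avena,Meles),Pinus)).
That clade has exactly 5 tips — every listed taxon and nothing else — so the group is monophyletic.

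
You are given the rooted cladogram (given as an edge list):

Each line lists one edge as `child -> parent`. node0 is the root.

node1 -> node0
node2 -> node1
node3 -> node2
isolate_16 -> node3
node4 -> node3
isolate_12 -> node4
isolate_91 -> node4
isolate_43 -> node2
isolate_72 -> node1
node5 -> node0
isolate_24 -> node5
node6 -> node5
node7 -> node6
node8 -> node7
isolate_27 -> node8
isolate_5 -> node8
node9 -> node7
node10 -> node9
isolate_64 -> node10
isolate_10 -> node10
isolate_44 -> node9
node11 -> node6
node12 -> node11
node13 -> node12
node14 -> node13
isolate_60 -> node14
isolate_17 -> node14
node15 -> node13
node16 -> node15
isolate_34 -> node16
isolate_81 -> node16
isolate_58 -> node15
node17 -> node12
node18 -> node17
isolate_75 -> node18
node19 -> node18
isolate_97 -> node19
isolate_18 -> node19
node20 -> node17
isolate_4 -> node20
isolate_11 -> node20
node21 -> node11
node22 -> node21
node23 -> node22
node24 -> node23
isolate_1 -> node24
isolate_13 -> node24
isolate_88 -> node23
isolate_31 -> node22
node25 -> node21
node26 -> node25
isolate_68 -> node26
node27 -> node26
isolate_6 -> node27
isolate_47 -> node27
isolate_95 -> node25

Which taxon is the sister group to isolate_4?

isolate_4 attaches to the tree at the node subtending (isolate_4,isolate_11).
The other lineage descending from that same node — the sister group — is the single tip isolate_11.

isolate_11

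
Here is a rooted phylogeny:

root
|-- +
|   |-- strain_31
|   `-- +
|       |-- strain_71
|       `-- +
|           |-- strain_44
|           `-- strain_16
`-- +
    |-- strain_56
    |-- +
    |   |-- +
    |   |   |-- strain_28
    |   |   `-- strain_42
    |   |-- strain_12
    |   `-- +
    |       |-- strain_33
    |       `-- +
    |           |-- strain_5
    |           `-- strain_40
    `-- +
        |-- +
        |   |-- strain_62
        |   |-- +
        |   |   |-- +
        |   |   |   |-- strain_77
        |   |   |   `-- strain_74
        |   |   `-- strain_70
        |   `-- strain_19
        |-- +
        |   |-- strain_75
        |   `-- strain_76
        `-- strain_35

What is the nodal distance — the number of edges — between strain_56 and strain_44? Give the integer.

6

The MRCA of strain_56 and strain_44 is the root of the tree.
From strain_56 up to that node: 2 branches. From strain_44 up to the same node: 4 branches. Total: 2 + 4 = 6.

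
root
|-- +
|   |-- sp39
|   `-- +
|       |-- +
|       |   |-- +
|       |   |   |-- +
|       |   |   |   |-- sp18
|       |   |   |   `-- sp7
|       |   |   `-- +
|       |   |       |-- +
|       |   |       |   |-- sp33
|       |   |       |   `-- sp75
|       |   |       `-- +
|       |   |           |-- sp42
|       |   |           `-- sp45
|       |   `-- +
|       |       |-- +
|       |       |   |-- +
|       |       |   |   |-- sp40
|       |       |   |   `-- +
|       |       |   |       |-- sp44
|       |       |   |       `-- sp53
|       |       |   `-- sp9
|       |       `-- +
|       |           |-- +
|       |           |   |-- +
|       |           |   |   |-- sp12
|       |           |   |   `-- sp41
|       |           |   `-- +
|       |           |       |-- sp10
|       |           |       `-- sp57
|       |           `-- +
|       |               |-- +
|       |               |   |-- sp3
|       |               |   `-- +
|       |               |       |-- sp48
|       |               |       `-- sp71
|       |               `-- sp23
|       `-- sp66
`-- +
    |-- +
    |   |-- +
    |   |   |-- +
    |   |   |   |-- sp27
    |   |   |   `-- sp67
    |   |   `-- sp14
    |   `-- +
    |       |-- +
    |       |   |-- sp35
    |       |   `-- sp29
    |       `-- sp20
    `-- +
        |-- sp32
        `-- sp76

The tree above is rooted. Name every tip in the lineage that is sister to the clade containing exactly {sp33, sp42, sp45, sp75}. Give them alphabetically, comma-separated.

sp18, sp7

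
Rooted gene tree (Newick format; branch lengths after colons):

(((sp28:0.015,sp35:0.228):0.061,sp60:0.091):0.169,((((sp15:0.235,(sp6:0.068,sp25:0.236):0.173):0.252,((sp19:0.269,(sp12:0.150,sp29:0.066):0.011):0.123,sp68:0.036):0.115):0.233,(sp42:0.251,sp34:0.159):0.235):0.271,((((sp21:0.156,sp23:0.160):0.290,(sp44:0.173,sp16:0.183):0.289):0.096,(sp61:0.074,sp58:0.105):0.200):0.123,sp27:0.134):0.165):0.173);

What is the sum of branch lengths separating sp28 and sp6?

The path runs sp28 → … → MRCA → … → sp6; the MRCA is the root of the tree.
Branch lengths along that path: 0.015 + 0.061 + 0.169 + 0.173 + 0.271 + 0.233 + 0.252 + 0.173 + 0.068 = 1.415.

1.415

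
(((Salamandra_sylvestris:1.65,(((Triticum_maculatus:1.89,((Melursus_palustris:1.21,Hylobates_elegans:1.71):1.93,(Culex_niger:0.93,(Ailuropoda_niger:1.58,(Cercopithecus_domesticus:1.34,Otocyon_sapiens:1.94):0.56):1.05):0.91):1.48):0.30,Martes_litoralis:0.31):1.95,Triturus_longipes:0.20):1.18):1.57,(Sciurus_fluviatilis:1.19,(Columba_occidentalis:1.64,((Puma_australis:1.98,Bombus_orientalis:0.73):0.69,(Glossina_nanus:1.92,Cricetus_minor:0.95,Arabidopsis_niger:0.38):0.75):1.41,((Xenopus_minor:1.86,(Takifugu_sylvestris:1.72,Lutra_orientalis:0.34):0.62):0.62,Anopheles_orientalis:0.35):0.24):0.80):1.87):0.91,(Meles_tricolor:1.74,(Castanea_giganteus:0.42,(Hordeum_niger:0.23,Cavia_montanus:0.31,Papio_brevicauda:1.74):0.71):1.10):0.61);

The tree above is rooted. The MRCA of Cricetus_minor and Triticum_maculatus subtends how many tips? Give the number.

21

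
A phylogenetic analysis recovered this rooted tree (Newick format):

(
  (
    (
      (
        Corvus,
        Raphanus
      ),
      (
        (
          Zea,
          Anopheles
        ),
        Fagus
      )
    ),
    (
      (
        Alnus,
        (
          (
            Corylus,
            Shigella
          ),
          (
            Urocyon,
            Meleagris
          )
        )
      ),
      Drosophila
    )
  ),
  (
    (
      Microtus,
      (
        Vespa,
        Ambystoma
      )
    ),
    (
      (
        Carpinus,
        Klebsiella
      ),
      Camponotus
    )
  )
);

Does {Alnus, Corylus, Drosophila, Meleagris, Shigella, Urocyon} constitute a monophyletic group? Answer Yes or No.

The most recent common ancestor of these taxa subtends ((Alnus,((Corylus,Shigella),(Urocyon,Meleagris))),Drosophila).
That clade has exactly 6 tips — every listed taxon and nothing else — so the group is monophyletic.

Yes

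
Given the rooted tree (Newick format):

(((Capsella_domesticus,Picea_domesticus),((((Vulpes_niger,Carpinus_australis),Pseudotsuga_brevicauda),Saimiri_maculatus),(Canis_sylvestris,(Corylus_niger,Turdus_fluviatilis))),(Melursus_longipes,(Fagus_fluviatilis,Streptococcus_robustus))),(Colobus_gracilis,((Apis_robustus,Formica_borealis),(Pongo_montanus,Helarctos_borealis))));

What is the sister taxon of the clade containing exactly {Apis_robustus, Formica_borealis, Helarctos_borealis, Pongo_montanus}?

The clade containing exactly {Apis_robustus, Formica_borealis, Helarctos_borealis, Pongo_montanus} attaches to the tree at the node subtending (Colobus_gracilis,((Apis_robustus,Formica_borealis),(Pongo_montanus,Helarctos_borealis))).
The other lineage descending from that same node — the sister group — is the single tip Colobus_gracilis.

Colobus_gracilis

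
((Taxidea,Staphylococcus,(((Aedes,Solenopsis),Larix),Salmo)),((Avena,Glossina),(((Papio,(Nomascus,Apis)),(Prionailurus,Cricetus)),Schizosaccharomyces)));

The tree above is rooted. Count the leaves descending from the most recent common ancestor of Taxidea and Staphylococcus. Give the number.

The MRCA of Taxidea and Staphylococcus is the node subtending (Taxidea,Staphylococcus,(((Aedes,Solenopsis),Larix),Salmo)).
That clade contains 6 terminal taxa: Aedes, Larix, Salmo, Solenopsis, Staphylococcus, Taxidea.

6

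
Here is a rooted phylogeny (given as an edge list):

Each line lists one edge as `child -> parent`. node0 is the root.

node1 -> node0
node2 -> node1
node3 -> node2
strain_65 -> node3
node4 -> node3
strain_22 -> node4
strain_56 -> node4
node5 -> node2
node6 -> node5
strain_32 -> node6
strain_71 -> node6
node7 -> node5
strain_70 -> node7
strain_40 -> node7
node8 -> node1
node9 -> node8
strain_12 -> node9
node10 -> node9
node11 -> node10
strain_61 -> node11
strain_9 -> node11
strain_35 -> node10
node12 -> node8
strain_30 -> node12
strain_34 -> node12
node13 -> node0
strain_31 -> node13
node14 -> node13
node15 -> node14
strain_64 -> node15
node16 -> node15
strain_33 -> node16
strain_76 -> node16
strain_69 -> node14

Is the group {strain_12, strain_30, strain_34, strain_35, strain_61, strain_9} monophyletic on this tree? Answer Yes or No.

The most recent common ancestor of these taxa subtends ((strain_12,((strain_61,strain_9),strain_35)),(strain_30,strain_34)).
That clade has exactly 6 tips — every listed taxon and nothing else — so the group is monophyletic.

Yes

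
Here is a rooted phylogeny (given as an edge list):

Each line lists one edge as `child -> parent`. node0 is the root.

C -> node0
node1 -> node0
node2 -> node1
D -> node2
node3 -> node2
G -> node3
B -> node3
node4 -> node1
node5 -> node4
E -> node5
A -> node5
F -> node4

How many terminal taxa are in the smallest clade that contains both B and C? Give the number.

The MRCA of B and C is the root, so the clade is the entire tree.
That clade contains 7 terminal taxa: A, B, C, D, E, F, G.

7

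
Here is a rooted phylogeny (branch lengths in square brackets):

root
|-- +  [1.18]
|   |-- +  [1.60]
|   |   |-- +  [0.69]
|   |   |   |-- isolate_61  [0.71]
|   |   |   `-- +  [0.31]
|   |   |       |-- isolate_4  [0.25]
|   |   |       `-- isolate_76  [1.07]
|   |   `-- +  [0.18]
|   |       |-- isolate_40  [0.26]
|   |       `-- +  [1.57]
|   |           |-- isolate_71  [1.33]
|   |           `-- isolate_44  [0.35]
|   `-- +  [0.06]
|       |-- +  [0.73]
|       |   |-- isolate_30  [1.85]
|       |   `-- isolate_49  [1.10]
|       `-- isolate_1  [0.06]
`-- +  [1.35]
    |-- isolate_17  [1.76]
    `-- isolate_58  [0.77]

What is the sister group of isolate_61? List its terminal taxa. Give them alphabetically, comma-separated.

isolate_61 attaches to the tree at the node subtending (isolate_61,(isolate_4,isolate_76)).
The other lineage descending from that same node — the sister group — is (isolate_4,isolate_76); its 2 tips in alphabetical order are the answer.

isolate_4, isolate_76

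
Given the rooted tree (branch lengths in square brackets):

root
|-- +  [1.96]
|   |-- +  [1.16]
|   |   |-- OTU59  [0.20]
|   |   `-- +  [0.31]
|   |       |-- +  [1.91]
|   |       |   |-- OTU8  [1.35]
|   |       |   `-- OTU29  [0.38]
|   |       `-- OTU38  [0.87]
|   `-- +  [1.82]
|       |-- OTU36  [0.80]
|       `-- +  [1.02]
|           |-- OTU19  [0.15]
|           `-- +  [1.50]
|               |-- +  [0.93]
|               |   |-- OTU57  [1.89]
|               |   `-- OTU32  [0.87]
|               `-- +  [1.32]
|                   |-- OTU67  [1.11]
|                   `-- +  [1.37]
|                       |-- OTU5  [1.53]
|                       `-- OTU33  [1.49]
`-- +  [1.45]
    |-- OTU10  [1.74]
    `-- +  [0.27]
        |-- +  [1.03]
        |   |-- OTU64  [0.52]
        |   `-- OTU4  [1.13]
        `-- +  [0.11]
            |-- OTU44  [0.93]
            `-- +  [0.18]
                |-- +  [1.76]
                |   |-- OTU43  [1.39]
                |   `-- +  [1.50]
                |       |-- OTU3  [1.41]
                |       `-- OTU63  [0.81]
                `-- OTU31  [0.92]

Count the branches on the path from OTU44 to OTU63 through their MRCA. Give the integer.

5

The MRCA of OTU44 and OTU63 is the node subtending (OTU44,((OTU43,(OTU3,OTU63)),OTU31)).
From OTU44 up to that node: 1 branch. From OTU63 up to the same node: 4 branches. Total: 1 + 4 = 5.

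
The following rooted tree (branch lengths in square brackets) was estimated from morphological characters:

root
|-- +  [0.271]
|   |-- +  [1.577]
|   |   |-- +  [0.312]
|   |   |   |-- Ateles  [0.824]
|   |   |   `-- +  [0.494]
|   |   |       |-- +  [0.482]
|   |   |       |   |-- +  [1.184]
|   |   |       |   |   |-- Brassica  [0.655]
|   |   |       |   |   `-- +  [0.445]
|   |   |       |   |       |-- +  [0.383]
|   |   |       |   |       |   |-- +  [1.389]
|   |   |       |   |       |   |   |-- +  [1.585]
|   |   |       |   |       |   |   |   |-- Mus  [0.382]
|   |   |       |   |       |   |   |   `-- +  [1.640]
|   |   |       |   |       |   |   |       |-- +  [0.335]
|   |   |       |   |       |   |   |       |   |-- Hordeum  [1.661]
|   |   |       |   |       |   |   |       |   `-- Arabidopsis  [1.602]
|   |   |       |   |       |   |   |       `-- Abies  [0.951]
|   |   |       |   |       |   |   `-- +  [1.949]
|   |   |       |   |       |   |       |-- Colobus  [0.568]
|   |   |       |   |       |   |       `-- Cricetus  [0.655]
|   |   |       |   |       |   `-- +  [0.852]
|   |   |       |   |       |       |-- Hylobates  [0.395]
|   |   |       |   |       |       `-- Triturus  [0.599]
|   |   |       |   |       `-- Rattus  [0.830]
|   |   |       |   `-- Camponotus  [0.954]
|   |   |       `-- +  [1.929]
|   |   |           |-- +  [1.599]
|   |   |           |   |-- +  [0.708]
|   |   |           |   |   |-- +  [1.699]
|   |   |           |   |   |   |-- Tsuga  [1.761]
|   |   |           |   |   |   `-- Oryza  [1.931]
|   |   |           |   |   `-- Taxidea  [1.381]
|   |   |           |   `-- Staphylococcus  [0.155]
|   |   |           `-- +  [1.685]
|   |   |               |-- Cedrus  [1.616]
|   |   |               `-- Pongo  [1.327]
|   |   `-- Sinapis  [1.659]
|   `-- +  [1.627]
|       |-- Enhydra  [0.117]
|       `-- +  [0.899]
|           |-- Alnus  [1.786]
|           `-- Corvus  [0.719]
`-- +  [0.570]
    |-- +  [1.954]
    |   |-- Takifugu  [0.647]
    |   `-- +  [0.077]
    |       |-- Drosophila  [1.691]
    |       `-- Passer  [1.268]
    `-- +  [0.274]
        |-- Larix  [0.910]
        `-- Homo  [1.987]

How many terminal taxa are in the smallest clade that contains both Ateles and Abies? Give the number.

The MRCA of Ateles and Abies is the node subtending (Ateles,(((Brassica,((((Mus,((Hordeum,Arabidopsis),Abies)),(Colobus,Cricetus)),(Hylobates,Triturus)),Rattus)),Camponotus),((((Tsuga,Oryza),Taxidea),Staphylococcus),(Cedrus,Pongo)))).
That clade contains 18 terminal taxa: Abies, Arabidopsis, Ateles, Brassica, Camponotus, Cedrus, Colobus, Cricetus, Hordeum, Hylobates, Mus, Oryza, Pongo, Rattus, Staphylococcus, Taxidea, Triturus, Tsuga.

18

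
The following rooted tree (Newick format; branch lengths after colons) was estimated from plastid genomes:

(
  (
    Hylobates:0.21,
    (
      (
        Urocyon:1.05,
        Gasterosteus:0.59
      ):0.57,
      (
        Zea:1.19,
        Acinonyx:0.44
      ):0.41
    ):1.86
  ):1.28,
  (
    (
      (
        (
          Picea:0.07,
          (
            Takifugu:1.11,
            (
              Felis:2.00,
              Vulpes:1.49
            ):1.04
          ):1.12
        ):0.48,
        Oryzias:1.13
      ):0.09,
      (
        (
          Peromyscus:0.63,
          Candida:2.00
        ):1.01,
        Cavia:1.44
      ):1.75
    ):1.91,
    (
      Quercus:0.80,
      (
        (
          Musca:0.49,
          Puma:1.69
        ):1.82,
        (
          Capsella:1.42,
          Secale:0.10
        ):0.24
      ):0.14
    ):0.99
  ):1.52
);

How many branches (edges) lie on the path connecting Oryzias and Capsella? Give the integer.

The MRCA of Oryzias and Capsella is the node subtending ((((Picea,(Takifugu,(Felis,Vulpes))),Oryzias),((Peromyscus,Candida),Cavia)),(Quercus,((Musca,Puma),(Capsella,Secale)))).
From Oryzias up to that node: 3 branches. From Capsella up to the same node: 4 branches. Total: 3 + 4 = 7.

7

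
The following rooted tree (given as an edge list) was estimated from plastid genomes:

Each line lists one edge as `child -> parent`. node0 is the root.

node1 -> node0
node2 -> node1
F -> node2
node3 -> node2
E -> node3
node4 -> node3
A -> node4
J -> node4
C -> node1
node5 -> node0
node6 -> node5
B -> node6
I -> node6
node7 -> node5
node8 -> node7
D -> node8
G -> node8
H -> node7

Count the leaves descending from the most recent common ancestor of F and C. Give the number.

5

The MRCA of F and C is the node subtending ((F,(E,(A,J))),C).
That clade contains 5 terminal taxa: A, C, E, F, J.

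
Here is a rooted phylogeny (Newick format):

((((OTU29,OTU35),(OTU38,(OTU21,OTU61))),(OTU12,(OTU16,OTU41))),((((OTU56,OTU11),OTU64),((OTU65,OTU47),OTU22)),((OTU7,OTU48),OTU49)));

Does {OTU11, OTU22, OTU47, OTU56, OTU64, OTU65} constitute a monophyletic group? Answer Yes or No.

Yes

The most recent common ancestor of these taxa subtends (((OTU56,OTU11),OTU64),((OTU65,OTU47),OTU22)).
That clade has exactly 6 tips — every listed taxon and nothing else — so the group is monophyletic.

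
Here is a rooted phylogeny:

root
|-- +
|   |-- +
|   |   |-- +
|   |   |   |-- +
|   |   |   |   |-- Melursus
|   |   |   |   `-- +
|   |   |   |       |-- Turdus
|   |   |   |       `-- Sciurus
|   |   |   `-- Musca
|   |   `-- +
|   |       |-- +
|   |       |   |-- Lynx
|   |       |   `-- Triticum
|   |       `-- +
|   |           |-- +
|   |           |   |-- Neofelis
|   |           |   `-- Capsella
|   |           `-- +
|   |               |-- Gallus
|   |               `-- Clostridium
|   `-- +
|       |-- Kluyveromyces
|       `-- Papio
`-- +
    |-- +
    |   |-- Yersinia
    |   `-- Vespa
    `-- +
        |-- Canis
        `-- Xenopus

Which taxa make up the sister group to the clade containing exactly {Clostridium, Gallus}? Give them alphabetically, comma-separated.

The clade containing exactly {Clostridium, Gallus} attaches to the tree at the node subtending ((Neofelis,Capsella),(Gallus,Clostridium)).
The other lineage descending from that same node — the sister group — is (Neofelis,Capsella); its 2 tips in alphabetical order are the answer.

Capsella, Neofelis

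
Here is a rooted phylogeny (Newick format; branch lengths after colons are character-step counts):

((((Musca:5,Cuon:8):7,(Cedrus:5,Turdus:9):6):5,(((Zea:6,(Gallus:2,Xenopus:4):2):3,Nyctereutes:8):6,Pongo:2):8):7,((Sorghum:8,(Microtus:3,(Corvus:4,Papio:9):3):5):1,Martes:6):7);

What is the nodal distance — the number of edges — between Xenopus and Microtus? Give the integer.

The MRCA of Xenopus and Microtus is the root of the tree.
From Xenopus up to that node: 6 branches. From Microtus up to the same node: 4 branches. Total: 6 + 4 = 10.

10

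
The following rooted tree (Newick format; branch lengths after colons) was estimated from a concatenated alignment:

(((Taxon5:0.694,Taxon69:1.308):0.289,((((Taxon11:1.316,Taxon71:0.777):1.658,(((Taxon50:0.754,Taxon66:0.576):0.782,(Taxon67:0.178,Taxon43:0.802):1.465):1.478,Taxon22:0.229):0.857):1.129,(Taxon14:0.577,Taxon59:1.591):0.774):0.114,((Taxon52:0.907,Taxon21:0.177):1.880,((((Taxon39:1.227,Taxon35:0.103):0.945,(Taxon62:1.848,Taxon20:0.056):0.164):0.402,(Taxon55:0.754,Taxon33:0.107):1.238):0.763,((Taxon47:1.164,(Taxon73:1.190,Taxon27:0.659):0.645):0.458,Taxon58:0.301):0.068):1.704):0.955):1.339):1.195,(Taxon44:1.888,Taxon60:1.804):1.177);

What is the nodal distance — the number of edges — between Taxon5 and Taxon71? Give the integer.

7

The MRCA of Taxon5 and Taxon71 is the node subtending ((Taxon5,Taxon69),((((Taxon11,Taxon71),(((Taxon50,Taxon66),(Taxon67,Taxon43)),Taxon22)),(Taxon14,Taxon59)),((Taxon52,Taxon21),((((Taxon39,Taxon35),(Taxon62,Taxon20)),(Taxon55,Taxon33)),((Taxon47,(Taxon73,Taxon27)),Taxon58))))).
From Taxon5 up to that node: 2 branches. From Taxon71 up to the same node: 5 branches. Total: 2 + 5 = 7.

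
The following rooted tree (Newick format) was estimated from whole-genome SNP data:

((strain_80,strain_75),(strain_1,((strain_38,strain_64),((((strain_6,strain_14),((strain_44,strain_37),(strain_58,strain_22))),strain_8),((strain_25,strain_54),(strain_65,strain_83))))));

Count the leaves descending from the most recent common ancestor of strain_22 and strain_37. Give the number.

The MRCA of strain_22 and strain_37 is the node subtending ((strain_44,strain_37),(strain_58,strain_22)).
That clade contains 4 terminal taxa: strain_22, strain_37, strain_44, strain_58.

4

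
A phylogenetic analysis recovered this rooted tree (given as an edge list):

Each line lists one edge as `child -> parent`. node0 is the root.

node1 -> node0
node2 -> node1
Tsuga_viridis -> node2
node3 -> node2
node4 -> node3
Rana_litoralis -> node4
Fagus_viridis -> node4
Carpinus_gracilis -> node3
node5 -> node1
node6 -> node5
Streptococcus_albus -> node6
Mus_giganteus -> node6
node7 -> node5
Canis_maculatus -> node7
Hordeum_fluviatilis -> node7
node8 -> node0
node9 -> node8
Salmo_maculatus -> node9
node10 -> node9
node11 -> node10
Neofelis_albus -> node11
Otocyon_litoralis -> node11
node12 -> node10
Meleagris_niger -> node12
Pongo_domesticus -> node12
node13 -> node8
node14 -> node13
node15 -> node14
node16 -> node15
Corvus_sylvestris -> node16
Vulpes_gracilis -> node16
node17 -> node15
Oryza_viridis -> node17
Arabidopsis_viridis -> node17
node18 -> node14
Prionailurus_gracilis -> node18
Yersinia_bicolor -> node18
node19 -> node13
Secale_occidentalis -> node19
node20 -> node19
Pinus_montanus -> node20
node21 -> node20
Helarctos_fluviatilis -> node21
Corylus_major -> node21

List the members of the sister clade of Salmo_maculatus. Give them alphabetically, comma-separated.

Salmo_maculatus attaches to the tree at the node subtending (Salmo_maculatus,((Neofelis_albus,Otocyon_litoralis),(Meleagris_niger,Pongo_domesticus))).
The other lineage descending from that same node — the sister group — is ((Neofelis_albus,Otocyon_litoralis),(Meleagris_niger,Pongo_domesticus)); its 4 tips in alphabetical order are the answer.

Meleagris_niger, Neofelis_albus, Otocyon_litoralis, Pongo_domesticus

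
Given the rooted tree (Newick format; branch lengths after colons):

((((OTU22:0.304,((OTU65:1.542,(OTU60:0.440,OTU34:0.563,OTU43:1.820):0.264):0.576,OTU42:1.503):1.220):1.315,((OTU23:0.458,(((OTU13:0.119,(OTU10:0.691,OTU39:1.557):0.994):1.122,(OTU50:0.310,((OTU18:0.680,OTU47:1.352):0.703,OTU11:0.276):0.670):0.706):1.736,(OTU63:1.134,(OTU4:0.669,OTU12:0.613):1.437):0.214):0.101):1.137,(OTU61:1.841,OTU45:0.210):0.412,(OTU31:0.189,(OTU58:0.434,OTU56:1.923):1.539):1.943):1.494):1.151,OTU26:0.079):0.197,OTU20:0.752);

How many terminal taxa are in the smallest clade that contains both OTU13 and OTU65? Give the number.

The MRCA of OTU13 and OTU65 is the node subtending ((OTU22,((OTU65,(OTU60,OTU34,OTU43)),OTU42)),((OTU23,(((OTU13,(OTU10,OTU39)),(OTU50,((OTU18,OTU47),OTU11))),(OTU63,(OTU4,OTU12)))),(OTU61,OTU45),(OTU31,(OTU58,OTU56)))).
That clade contains 22 terminal taxa: OTU10, OTU11, OTU12, OTU13, OTU18, OTU22, OTU23, OTU31, OTU34, OTU39, OTU4, OTU42, OTU43, OTU45, OTU47, OTU50, OTU56, OTU58, OTU60, OTU61, OTU63, OTU65.

22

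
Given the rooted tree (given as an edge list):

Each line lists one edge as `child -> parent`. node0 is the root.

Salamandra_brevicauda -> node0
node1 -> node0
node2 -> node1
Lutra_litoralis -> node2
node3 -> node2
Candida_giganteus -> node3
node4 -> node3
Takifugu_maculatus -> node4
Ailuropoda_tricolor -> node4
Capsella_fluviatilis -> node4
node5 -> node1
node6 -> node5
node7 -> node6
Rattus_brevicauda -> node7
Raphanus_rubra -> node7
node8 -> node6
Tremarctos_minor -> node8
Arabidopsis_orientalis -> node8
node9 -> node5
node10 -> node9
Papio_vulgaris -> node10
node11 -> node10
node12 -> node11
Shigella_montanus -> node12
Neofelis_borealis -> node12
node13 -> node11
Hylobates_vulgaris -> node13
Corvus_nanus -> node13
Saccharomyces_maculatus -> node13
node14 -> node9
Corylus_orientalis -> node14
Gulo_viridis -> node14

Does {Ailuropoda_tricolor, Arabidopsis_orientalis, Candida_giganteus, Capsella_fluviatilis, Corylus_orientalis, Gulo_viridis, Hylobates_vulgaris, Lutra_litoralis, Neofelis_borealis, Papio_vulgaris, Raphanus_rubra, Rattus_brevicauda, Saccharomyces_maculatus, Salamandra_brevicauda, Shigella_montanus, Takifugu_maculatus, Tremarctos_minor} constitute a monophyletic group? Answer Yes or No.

The MRCA of the listed taxa is the root, so the smallest clade containing them is the whole tree.
That clade also contains Corvus_nanus, which is not in the proposed group, so the group is not monophyletic.

No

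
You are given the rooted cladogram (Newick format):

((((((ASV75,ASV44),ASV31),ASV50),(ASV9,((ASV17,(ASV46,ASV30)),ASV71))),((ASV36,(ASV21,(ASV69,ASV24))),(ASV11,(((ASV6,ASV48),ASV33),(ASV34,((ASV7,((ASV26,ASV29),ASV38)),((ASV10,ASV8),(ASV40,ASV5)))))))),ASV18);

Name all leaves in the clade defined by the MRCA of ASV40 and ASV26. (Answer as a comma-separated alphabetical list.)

ASV10, ASV26, ASV29, ASV38, ASV40, ASV5, ASV7, ASV8

Tracing ASV40: it sits inside (ASV40,ASV5).
Tracing ASV26: it sits inside (ASV26,ASV29).
The smallest clade enclosing both is ((ASV7,((ASV26,ASV29),ASV38)),((ASV10,ASV8),(ASV40,ASV5))); the answer is its 8 terminal taxa in alphabetical order.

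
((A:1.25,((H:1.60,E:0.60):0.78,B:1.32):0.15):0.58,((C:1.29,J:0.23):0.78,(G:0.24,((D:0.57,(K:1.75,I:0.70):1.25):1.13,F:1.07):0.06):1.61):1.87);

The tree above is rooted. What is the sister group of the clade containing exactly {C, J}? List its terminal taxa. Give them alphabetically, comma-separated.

D, F, G, I, K

The clade containing exactly {C, J} attaches to the tree at the node subtending ((C,J),(G,((D,(K,I)),F))).
The other lineage descending from that same node — the sister group — is (G,((D,(K,I)),F)); its 5 tips in alphabetical order are the answer.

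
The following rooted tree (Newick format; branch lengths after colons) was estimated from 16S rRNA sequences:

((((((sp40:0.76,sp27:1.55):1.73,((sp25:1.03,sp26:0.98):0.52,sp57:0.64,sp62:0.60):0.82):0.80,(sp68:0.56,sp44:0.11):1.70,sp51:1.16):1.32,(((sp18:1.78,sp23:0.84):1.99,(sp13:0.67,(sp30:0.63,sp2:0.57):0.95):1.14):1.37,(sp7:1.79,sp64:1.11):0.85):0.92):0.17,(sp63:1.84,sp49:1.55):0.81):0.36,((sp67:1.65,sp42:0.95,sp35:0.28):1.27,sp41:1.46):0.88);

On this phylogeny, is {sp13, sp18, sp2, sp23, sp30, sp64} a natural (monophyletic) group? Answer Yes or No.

The MRCA of the listed taxa subtends (((sp18,sp23),(sp13,(sp30,sp2))),(sp7,sp64)).
That clade also contains sp7, which is not in the proposed group, so the group is not monophyletic.

No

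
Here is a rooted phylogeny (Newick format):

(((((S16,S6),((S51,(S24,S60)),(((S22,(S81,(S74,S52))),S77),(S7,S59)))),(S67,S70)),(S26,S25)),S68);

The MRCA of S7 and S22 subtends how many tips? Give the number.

The MRCA of S7 and S22 is the node subtending (((S22,(S81,(S74,S52))),S77),(S7,S59)).
That clade contains 7 terminal taxa: S22, S52, S59, S7, S74, S77, S81.

7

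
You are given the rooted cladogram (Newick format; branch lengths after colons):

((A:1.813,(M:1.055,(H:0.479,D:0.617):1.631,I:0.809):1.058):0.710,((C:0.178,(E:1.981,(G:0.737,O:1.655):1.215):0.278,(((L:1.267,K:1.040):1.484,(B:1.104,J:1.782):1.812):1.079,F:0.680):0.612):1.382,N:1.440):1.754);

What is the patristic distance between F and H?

8.306

The path runs F → … → MRCA → … → H; the MRCA is the root of the tree.
Branch lengths along that path: 0.680 + 0.612 + 1.382 + 1.754 + 0.710 + 1.058 + 1.631 + 0.479 = 8.306.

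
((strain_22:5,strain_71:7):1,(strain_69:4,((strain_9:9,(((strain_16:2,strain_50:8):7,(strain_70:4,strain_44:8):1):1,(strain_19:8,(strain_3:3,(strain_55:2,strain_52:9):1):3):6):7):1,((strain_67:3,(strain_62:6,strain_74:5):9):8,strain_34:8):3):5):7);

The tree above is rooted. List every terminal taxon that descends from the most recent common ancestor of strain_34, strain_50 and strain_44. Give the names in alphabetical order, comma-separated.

strain_16, strain_19, strain_3, strain_34, strain_44, strain_50, strain_52, strain_55, strain_62, strain_67, strain_70, strain_74, strain_9

Tracing strain_34: it sits inside ((strain_67,(strain_62,strain_74)),strain_34).
Tracing strain_50: it sits inside (strain_16,strain_50).
Tracing strain_44: it sits inside (strain_70,strain_44).
The smallest clade enclosing all 3 is ((strain_9,(((strain_16,strain_50),(strain_70,strain_44)),(strain_19,(strain_3,(strain_55,strain_52))))),((strain_67,(strain_62,strain_74)),strain_34)); the answer is its 13 terminal taxa in alphabetical order.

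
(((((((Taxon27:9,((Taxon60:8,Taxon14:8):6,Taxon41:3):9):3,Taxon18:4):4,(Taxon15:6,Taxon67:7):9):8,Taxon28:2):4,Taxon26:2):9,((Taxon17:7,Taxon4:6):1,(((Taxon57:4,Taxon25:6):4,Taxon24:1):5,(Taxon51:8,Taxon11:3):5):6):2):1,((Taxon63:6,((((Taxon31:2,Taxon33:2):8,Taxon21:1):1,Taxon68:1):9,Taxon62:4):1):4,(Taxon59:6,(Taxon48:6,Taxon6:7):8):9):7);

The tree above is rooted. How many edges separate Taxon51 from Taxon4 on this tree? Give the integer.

The MRCA of Taxon51 and Taxon4 is the node subtending ((Taxon17,Taxon4),(((Taxon57,Taxon25),Taxon24),(Taxon51,Taxon11))).
From Taxon51 up to that node: 3 branches. From Taxon4 up to the same node: 2 branches. Total: 3 + 2 = 5.

5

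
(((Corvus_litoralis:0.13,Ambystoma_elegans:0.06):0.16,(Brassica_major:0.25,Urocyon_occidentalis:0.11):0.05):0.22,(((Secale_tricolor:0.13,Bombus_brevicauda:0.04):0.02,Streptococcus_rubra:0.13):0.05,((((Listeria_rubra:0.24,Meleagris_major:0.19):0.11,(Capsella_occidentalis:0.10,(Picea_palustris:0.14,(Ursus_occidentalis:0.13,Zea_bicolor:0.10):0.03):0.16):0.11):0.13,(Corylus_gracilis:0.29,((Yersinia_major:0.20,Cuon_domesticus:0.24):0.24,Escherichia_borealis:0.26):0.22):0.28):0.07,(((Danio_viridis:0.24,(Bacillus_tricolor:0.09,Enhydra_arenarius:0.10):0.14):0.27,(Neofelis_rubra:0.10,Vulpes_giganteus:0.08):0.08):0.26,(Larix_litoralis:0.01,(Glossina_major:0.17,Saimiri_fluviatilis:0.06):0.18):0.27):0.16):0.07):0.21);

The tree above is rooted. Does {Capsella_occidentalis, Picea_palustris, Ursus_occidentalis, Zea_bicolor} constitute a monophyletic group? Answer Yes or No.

Yes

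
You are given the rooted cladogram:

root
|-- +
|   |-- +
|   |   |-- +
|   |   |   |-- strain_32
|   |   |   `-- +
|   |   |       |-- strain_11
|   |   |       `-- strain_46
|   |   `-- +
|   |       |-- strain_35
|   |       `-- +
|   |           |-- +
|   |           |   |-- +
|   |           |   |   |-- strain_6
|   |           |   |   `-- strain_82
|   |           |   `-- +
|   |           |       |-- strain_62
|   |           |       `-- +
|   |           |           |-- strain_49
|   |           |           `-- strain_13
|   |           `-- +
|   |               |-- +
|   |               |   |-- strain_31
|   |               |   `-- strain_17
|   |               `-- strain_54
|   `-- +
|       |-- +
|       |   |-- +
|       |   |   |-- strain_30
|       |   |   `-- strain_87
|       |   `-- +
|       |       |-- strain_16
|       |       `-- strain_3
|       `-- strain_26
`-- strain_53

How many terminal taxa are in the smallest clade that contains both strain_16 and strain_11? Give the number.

The MRCA of strain_16 and strain_11 is the node subtending (((strain_32,(strain_11,strain_46)),(strain_35,(((strain_6,strain_82),(strain_62,(strain_49,strain_13))),((strain_31,strain_17),strain_54)))),(((strain_30,strain_87),(strain_16,strain_3)),strain_26)).
That clade contains 17 terminal taxa: strain_11, strain_13, strain_16, strain_17, strain_26, strain_3, strain_30, strain_31, strain_32, strain_35, strain_46, strain_49, strain_54, strain_6, strain_62, strain_82, strain_87.

17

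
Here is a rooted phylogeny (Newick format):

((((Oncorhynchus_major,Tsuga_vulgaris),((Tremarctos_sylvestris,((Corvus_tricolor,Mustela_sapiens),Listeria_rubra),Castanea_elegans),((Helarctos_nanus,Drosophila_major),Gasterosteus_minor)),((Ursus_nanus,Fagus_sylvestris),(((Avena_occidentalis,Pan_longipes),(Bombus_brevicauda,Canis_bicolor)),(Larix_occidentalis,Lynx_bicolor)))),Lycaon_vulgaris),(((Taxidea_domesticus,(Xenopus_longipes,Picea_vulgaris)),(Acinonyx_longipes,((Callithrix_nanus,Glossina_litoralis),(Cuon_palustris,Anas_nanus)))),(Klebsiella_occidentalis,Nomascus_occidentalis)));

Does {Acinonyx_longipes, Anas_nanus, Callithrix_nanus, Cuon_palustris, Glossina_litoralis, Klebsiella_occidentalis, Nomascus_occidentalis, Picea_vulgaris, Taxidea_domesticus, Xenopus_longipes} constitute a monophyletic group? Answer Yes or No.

The most recent common ancestor of these taxa subtends (((Taxidea_domesticus,(Xenopus_longipes,Picea_vulgaris)),(Acinonyx_longipes,((Callithrix_nanus,Glossina_litoralis),(Cuon_palustris,Anas_nanus)))),(Klebsiella_occidentalis,Nomascus_occidentalis)).
That clade has exactly 10 tips — every listed taxon and nothing else — so the group is monophyletic.

Yes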